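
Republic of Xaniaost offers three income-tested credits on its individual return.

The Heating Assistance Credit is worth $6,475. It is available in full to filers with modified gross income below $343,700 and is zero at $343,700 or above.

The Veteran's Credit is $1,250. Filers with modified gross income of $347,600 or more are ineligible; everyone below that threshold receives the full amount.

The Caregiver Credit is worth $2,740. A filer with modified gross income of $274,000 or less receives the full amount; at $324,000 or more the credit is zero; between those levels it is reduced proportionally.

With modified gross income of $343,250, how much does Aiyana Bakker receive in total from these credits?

$7,725

Heating Assistance Credit: $343,250 is below the $343,700 cutoff, so the full $6,475 applies.
Veteran's Credit: $343,250 is below the $347,600 cutoff, so the full $1,250 applies.
Caregiver Credit: $343,250 is at or above $324,000, so the credit is $0.
Total: $6,475 + $1,250 + $0 = $7,725.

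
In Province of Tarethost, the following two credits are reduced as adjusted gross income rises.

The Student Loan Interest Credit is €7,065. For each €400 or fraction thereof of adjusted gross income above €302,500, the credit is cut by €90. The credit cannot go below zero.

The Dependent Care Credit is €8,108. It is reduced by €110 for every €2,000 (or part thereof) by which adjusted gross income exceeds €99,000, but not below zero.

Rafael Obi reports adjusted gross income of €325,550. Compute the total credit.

Student Loan Interest Credit: income exceeds €302,500 by €23,050, which is 58 full-or-partial €400 increments; reduction = 58 × €90 = €5,220, leaving €1,845.
Dependent Care Credit: income exceeds €99,000 by €226,550 → 114 increments × €110 = €12,540 ≥ base, so the credit is €0.
Total: €1,845 + €0 = €1,845.

€1,845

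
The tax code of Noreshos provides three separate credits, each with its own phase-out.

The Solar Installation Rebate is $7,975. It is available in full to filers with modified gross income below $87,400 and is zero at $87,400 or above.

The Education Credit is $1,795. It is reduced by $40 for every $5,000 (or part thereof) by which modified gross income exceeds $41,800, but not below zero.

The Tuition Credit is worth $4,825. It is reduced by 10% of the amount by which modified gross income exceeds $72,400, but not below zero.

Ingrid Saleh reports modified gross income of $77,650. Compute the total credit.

$13,750

Solar Installation Rebate: $77,650 is below the $87,400 cutoff, so the full $7,975 applies.
Education Credit: income exceeds $41,800 by $35,850, which is 8 full-or-partial $5,000 increments; reduction = 8 × $40 = $320, leaving $1,475.
Tuition Credit: 10% of the $5,250 excess over $72,400 is $525; credit = $4,825 − $525 = $4,300.
Total: $7,975 + $1,475 + $4,300 = $13,750.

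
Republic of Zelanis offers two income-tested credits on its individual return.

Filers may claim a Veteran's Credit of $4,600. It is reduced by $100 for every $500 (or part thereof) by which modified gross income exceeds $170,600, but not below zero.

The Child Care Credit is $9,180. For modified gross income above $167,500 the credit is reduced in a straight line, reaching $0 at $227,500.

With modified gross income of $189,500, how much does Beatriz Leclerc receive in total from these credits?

$6,614

Veteran's Credit: income exceeds $170,600 by $18,900, which is 38 full-or-partial $500 increments; reduction = 38 × $100 = $3,800, leaving $800.
Child Care Credit: $189,500 is $22,000 into a $60,000 phase-out range, leaving 38,000/60,000 of the credit: $9,180 × 38,000/60,000 = $5,814.
Total: $800 + $5,814 = $6,614.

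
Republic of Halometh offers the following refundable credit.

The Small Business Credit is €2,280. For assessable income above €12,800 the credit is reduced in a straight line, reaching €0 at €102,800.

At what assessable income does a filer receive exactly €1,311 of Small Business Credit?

€51,050

€1,311 is 1,311/2,280 of the full €2,280, so 969/2,280 of the €90,000 range has been used: income = €12,800 + €90,000 × 969/2,280 = €51,050.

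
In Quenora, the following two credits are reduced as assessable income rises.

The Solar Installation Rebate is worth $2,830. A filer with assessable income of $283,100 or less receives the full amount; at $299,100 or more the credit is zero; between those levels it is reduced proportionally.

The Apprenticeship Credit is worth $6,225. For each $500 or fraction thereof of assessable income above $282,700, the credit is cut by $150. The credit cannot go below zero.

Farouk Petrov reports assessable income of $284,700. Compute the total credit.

$8,172

Solar Installation Rebate: $284,700 is $1,600 into a $16,000 phase-out range, leaving 14,400/16,000 of the credit: $2,830 × 14,400/16,000 = $2,547.
Apprenticeship Credit: income exceeds $282,700 by $2,000, which is 4 full-or-partial $500 increments; reduction = 4 × $150 = $600, leaving $5,625.
Total: $2,547 + $5,625 = $8,172.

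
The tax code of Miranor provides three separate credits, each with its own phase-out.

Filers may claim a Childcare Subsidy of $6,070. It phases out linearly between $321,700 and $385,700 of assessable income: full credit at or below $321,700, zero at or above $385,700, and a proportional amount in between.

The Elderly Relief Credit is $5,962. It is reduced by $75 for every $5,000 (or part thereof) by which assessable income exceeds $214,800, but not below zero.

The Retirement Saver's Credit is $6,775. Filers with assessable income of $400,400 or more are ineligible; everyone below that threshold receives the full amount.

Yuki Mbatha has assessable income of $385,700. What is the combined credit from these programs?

Childcare Subsidy: $385,700 is at or above $385,700, so the credit is $0.
Elderly Relief Credit: income exceeds $214,800 by $170,900, which is 35 full-or-partial $5,000 increments; reduction = 35 × $75 = $2,625, leaving $3,337.
Retirement Saver's Credit: $385,700 is below the $400,400 cutoff, so the full $6,775 applies.
Total: $0 + $3,337 + $6,775 = $10,112.

$10,112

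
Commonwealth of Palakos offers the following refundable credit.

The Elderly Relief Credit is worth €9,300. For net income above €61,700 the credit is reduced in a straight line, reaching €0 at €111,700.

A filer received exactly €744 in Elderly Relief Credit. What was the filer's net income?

€744 is 744/9,300 of the full €9,300, so 8,556/9,300 of the €50,000 range has been used: income = €61,700 + €50,000 × 8,556/9,300 = €107,700.

€107,700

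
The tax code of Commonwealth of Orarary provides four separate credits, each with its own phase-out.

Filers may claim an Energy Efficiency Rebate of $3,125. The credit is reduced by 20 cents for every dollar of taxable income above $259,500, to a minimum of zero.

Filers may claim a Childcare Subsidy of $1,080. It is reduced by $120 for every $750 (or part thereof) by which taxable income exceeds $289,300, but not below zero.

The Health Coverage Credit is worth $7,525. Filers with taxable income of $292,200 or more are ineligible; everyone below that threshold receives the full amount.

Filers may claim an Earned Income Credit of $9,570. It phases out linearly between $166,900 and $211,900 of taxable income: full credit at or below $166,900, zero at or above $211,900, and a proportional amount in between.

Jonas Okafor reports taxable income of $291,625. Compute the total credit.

$8,125

Energy Efficiency Rebate: 20% of the $32,125 excess over $259,500 is $6,425 ≥ base, so the credit is $0.
Childcare Subsidy: income exceeds $289,300 by $2,325, which is 4 full-or-partial $750 increments; reduction = 4 × $120 = $480, leaving $600.
Health Coverage Credit: $291,625 is below the $292,200 cutoff, so the full $7,525 applies.
Earned Income Credit: $291,625 is at or above $211,900, so the credit is $0.
Total: $0 + $600 + $7,525 + $0 = $8,125.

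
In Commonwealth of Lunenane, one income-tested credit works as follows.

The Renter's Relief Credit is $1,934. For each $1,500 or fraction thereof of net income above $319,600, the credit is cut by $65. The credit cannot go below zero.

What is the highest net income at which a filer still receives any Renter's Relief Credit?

After 29 increments the reduction is 29 × $65 = $1,885, leaving $49; one more increment wipes it out. Increment 29 ends at excess 29 × $1,500 = $43,500, so the highest qualifying income is $319,600 + $43,500 = $363,100.

$363,100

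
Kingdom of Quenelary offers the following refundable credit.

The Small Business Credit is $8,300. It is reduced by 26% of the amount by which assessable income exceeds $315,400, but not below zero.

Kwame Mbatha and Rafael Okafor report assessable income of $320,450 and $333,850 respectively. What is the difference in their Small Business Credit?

$3,484

Kwame ($320,450): Small Business Credit: 26% of the $5,050 excess over $315,400 is $1,313; credit = $8,300 − $1,313 = $6,987.
Rafael ($333,850): Small Business Credit: 26% of the $18,450 excess over $315,400 is $4,797; credit = $8,300 − $4,797 = $3,503.
Difference: |$6,987 − $3,503| = $3,484.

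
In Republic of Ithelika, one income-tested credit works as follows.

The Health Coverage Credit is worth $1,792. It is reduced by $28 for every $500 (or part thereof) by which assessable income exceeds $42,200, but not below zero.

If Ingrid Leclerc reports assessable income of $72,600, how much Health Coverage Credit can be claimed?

Health Coverage Credit: income exceeds $42,200 by $30,400, which is 61 full-or-partial $500 increments; reduction = 61 × $28 = $1,708, leaving $84.

$84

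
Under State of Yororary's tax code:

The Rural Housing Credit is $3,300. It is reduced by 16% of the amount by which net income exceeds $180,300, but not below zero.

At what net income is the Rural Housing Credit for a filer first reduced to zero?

The credit falls by 16% of each dollar above $180,300, so it reaches zero when the excess is $3,300 / 16% = $20,625: income = $180,300 + $20,625 = $200,925.

$200,925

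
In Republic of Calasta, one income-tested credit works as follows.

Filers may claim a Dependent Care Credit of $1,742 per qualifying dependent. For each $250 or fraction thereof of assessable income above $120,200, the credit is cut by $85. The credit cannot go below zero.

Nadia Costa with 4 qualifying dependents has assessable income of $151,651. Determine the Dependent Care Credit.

Dependent Care Credit: base = 4 × $1,742 = $6,968. income exceeds $120,200 by $31,451 → 126 increments × $85 = $10,710 ≥ base, so the credit is $0.

$0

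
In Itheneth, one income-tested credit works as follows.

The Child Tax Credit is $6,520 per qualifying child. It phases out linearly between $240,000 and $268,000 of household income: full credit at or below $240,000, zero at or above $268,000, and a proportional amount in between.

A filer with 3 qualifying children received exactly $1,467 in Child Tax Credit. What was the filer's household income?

Full credit = 3 × $6,520 = $19,560.
$1,467 is 1,467/19,560 of the full $19,560, so 18,093/19,560 of the $28,000 range has been used: income = $240,000 + $28,000 × 18,093/19,560 = $265,900.

$265,900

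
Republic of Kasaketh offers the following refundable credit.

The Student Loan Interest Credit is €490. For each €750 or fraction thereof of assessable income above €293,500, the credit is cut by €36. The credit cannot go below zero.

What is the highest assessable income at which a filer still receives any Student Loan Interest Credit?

After 13 increments the reduction is 13 × €36 = €468, leaving €22; one more increment wipes it out. Increment 13 ends at excess 13 × €750 = €9,750, so the highest qualifying income is €293,500 + €9,750 = €303,250.

€303,250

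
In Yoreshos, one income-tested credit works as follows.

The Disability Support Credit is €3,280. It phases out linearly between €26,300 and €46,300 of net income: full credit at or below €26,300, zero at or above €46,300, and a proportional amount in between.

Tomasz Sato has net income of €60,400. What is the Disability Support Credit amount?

€0

Disability Support Credit: €60,400 is at or above €46,300, so the credit is €0.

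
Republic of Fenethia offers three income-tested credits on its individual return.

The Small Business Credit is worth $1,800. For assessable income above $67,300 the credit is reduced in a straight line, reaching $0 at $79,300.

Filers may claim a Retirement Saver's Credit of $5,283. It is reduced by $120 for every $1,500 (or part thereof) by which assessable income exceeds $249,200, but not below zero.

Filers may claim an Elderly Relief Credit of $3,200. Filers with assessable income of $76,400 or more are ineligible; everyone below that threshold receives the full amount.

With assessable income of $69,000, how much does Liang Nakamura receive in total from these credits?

$10,028

Small Business Credit: $69,000 is $1,700 into a $12,000 phase-out range, leaving 10,300/12,000 of the credit: $1,800 × 10,300/12,000 = $1,545.
Retirement Saver's Credit: $69,000 is at or below the $249,200 threshold, so the full $5,283 applies.
Elderly Relief Credit: $69,000 is below the $76,400 cutoff, so the full $3,200 applies.
Total: $1,545 + $5,283 + $3,200 = $10,028.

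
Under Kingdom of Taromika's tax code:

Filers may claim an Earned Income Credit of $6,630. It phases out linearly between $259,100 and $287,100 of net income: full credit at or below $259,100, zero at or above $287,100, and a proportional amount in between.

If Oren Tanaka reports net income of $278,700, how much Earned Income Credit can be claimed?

Earned Income Credit: $278,700 is $19,600 into a $28,000 phase-out range, leaving 8,400/28,000 of the credit: $6,630 × 8,400/28,000 = $1,989.

$1,989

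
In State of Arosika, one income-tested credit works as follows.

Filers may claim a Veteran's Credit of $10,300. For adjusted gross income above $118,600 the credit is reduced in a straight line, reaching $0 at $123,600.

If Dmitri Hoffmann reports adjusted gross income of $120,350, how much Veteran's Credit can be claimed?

Veteran's Credit: $120,350 is $1,750 into a $5,000 phase-out range, leaving 3,250/5,000 of the credit: $10,300 × 3,250/5,000 = $6,695.

$6,695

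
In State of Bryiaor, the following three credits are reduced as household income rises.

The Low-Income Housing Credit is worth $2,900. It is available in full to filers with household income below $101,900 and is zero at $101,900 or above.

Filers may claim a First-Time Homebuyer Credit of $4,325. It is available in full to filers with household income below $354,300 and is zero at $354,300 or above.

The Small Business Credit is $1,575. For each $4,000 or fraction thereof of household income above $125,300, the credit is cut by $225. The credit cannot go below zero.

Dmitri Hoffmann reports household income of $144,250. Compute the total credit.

Low-Income Housing Credit: $144,250 meets or exceeds the $101,900 cutoff, so the credit is $0.
First-Time Homebuyer Credit: $144,250 is below the $354,300 cutoff, so the full $4,325 applies.
Small Business Credit: income exceeds $125,300 by $18,950, which is 5 full-or-partial $4,000 increments; reduction = 5 × $225 = $1,125, leaving $450.
Total: $0 + $4,325 + $450 = $4,775.

$4,775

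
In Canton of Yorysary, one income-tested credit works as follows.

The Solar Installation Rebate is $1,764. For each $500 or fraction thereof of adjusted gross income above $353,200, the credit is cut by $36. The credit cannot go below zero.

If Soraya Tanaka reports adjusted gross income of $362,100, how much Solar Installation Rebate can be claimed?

Solar Installation Rebate: income exceeds $353,200 by $8,900, which is 18 full-or-partial $500 increments; reduction = 18 × $36 = $648, leaving $1,116.

$1,116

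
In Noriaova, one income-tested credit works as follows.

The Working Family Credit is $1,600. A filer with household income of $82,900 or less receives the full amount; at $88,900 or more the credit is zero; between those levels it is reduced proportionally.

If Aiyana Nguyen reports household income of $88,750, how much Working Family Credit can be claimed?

Working Family Credit: $88,750 is $5,850 into a $6,000 phase-out range, leaving 150/6,000 of the credit: $1,600 × 150/6,000 = $40.

$40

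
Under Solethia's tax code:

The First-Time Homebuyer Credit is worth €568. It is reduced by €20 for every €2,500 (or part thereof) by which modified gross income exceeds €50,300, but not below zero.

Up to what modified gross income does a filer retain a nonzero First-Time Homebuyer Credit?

€120,300

After 28 increments the reduction is 28 × €20 = €560, leaving €8; one more increment wipes it out. Increment 28 ends at excess 28 × €2,500 = €70,000, so the highest qualifying income is €50,300 + €70,000 = €120,300.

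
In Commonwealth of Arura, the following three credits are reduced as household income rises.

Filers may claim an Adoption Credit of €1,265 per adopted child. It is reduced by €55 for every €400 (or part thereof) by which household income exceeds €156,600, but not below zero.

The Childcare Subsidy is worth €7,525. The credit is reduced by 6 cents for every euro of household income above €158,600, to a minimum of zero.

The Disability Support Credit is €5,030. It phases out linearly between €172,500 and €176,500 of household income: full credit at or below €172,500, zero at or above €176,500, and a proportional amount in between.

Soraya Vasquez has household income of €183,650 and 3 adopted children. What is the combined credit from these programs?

Adoption Credit: base = 3 × €1,265 = €3,795. income exceeds €156,600 by €27,050, which is 68 full-or-partial €400 increments; reduction = 68 × €55 = €3,740, leaving €55.
Childcare Subsidy: 6% of the €25,050 excess over €158,600 is €1,503; credit = €7,525 − €1,503 = €6,022.
Disability Support Credit: €183,650 is at or above €176,500, so the credit is €0.
Total: €55 + €6,022 + €0 = €6,077.

€6,077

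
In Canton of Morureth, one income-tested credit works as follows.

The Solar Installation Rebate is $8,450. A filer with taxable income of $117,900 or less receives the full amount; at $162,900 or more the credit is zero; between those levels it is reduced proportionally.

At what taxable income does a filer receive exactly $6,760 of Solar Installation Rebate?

$6,760 is 6,760/8,450 of the full $8,450, so 1,690/8,450 of the $45,000 range has been used: income = $117,900 + $45,000 × 1,690/8,450 = $126,900.

$126,900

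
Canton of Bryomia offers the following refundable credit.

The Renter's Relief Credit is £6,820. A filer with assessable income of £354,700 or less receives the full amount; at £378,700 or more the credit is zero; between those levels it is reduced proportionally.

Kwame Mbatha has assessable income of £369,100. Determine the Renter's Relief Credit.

Renter's Relief Credit: £369,100 is £14,400 into a £24,000 phase-out range, leaving 9,600/24,000 of the credit: £6,820 × 9,600/24,000 = £2,728.

£2,728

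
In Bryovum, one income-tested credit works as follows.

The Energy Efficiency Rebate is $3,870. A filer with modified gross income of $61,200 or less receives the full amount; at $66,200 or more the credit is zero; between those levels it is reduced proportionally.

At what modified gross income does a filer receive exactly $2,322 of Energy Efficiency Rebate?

$2,322 is 2,322/3,870 of the full $3,870, so 1,548/3,870 of the $5,000 range has been used: income = $61,200 + $5,000 × 1,548/3,870 = $63,200.

$63,200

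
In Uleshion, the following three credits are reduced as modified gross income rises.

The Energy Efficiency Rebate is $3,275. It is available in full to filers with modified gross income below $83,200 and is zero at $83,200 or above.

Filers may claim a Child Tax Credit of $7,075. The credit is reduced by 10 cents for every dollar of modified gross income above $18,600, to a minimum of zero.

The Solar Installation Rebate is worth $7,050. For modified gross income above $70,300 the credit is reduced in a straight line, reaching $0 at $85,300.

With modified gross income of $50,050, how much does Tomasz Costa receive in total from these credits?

Energy Efficiency Rebate: $50,050 is below the $83,200 cutoff, so the full $3,275 applies.
Child Tax Credit: 10% of the $31,450 excess over $18,600 is $3,145; credit = $7,075 − $3,145 = $3,930.
Solar Installation Rebate: $50,050 is at or below the $70,300 threshold, so the full $7,050 applies.
Total: $3,275 + $3,930 + $7,050 = $14,255.

$14,255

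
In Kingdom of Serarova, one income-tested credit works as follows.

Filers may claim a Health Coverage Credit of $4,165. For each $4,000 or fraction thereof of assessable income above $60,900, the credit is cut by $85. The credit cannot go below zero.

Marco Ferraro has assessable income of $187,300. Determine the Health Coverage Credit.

Health Coverage Credit: income exceeds $60,900 by $126,400, which is 32 full-or-partial $4,000 increments; reduction = 32 × $85 = $2,720, leaving $1,445.

$1,445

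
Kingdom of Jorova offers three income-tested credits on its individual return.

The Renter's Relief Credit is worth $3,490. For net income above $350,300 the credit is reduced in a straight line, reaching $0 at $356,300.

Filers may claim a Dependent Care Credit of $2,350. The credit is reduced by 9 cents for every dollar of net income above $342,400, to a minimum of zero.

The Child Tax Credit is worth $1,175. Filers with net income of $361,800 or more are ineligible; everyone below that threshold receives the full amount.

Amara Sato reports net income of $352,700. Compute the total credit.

$4,692

Renter's Relief Credit: $352,700 is $2,400 into a $6,000 phase-out range, leaving 3,600/6,000 of the credit: $3,490 × 3,600/6,000 = $2,094.
Dependent Care Credit: 9% of the $10,300 excess over $342,400 is $927; credit = $2,350 − $927 = $1,423.
Child Tax Credit: $352,700 is below the $361,800 cutoff, so the full $1,175 applies.
Total: $2,094 + $1,423 + $1,175 = $4,692.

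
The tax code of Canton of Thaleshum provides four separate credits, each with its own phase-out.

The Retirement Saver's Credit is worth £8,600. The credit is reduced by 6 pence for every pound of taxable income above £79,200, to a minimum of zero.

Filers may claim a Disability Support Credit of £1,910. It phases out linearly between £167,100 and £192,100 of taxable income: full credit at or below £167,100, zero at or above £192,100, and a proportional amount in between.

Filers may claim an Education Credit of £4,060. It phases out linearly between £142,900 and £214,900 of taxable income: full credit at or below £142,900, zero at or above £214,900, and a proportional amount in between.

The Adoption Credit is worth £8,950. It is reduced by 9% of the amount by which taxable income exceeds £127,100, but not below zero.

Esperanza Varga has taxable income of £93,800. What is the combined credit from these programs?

Retirement Saver's Credit: 6% of the £14,600 excess over £79,200 is £876; credit = £8,600 − £876 = £7,724.
Disability Support Credit: £93,800 is at or below the £167,100 threshold, so the full £1,910 applies.
Education Credit: £93,800 is at or below the £142,900 threshold, so the full £4,060 applies.
Adoption Credit: £93,800 is at or below the £127,100 threshold, so the full £8,950 applies.
Total: £7,724 + £1,910 + £4,060 + £8,950 = £22,644.

£22,644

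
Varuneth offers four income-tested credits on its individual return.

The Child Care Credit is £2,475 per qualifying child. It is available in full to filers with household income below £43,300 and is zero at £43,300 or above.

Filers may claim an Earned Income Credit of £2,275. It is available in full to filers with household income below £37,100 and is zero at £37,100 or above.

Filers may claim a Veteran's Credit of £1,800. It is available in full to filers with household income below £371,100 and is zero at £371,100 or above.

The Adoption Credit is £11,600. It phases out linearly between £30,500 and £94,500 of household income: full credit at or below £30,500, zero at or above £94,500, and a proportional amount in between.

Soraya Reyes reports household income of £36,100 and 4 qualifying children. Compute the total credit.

£24,560

Child Care Credit: base = 4 × £2,475 = £9,900. £36,100 is below the £43,300 cutoff, so the full £9,900 applies.
Earned Income Credit: £36,100 is below the £37,100 cutoff, so the full £2,275 applies.
Veteran's Credit: £36,100 is below the £371,100 cutoff, so the full £1,800 applies.
Adoption Credit: £36,100 is £5,600 into a £64,000 phase-out range, leaving 58,400/64,000 of the credit: £11,600 × 58,400/64,000 = £10,585.
Total: £9,900 + £2,275 + £1,800 + £10,585 = £24,560.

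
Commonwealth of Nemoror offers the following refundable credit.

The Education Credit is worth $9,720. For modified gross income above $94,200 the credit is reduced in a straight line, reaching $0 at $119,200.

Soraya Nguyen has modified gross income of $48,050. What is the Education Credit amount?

$9,720

Education Credit: $48,050 is at or below the $94,200 threshold, so the full $9,720 applies.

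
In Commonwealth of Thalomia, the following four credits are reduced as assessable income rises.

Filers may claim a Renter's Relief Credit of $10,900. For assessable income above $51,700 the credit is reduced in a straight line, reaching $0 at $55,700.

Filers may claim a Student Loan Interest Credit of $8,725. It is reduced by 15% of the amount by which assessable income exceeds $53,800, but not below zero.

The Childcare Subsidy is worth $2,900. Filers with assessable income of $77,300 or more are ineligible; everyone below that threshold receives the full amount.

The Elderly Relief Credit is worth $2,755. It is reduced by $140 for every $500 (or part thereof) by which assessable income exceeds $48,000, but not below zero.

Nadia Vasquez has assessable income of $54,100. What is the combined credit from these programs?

$16,875

Renter's Relief Credit: $54,100 is $2,400 into a $4,000 phase-out range, leaving 1,600/4,000 of the credit: $10,900 × 1,600/4,000 = $4,360.
Student Loan Interest Credit: 15% of the $300 excess over $53,800 is $45; credit = $8,725 − $45 = $8,680.
Childcare Subsidy: $54,100 is below the $77,300 cutoff, so the full $2,900 applies.
Elderly Relief Credit: income exceeds $48,000 by $6,100, which is 13 full-or-partial $500 increments; reduction = 13 × $140 = $1,820, leaving $935.
Total: $4,360 + $8,680 + $2,900 + $935 = $16,875.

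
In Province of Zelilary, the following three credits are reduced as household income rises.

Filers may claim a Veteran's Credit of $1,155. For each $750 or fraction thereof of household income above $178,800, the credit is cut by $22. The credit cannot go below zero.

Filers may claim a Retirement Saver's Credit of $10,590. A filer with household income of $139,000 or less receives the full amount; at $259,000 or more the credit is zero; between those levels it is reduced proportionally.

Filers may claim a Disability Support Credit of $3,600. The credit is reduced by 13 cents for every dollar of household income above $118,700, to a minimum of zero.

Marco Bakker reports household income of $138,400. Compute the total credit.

$12,784

Veteran's Credit: $138,400 is at or below the $178,800 threshold, so the full $1,155 applies.
Retirement Saver's Credit: $138,400 is at or below the $139,000 threshold, so the full $10,590 applies.
Disability Support Credit: 13% of the $19,700 excess over $118,700 is $2,561; credit = $3,600 − $2,561 = $1,039.
Total: $1,155 + $10,590 + $1,039 = $12,784.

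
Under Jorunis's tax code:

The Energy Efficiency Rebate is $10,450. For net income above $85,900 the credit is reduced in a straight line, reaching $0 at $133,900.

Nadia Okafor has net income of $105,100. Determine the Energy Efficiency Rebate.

$6,270

Energy Efficiency Rebate: $105,100 is $19,200 into a $48,000 phase-out range, leaving 28,800/48,000 of the credit: $10,450 × 28,800/48,000 = $6,270.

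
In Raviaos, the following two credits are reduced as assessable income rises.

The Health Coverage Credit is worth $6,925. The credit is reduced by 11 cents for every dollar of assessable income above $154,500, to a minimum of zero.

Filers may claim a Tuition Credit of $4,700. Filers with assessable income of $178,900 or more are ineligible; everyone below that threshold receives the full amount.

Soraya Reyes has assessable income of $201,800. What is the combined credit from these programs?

$1,722

Health Coverage Credit: 11% of the $47,300 excess over $154,500 is $5,203; credit = $6,925 − $5,203 = $1,722.
Tuition Credit: $201,800 meets or exceeds the $178,900 cutoff, so the credit is $0.
Total: $1,722 + $0 = $1,722.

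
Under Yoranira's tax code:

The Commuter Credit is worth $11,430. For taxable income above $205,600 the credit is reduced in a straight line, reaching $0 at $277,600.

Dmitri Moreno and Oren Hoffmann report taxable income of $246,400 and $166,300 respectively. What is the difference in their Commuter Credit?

Dmitri ($246,400): Commuter Credit: $246,400 is $40,800 into a $72,000 phase-out range, leaving 31,200/72,000 of the credit: $11,430 × 31,200/72,000 = $4,953.
Oren ($166,300): Commuter Credit: $166,300 is at or below the $205,600 threshold, so the full $11,430 applies.
Difference: |$4,953 − $11,430| = $6,477.

$6,477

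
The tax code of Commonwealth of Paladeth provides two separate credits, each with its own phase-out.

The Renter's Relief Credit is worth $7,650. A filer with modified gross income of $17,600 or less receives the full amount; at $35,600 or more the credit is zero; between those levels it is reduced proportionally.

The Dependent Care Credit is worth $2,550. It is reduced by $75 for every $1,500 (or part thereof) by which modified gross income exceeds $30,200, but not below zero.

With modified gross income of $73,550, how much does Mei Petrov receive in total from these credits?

$375

Renter's Relief Credit: $73,550 is at or above $35,600, so the credit is $0.
Dependent Care Credit: income exceeds $30,200 by $43,350, which is 29 full-or-partial $1,500 increments; reduction = 29 × $75 = $2,175, leaving $375.
Total: $0 + $375 = $375.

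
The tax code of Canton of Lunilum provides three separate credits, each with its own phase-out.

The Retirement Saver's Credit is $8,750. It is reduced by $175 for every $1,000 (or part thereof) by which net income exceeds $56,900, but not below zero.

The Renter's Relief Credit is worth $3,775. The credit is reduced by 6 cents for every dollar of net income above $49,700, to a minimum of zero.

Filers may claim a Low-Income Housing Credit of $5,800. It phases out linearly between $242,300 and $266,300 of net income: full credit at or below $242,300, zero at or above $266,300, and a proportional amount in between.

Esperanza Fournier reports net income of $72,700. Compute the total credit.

$14,145

Retirement Saver's Credit: income exceeds $56,900 by $15,800, which is 16 full-or-partial $1,000 increments; reduction = 16 × $175 = $2,800, leaving $5,950.
Renter's Relief Credit: 6% of the $23,000 excess over $49,700 is $1,380; credit = $3,775 − $1,380 = $2,395.
Low-Income Housing Credit: $72,700 is at or below the $242,300 threshold, so the full $5,800 applies.
Total: $5,950 + $2,395 + $5,800 = $14,145.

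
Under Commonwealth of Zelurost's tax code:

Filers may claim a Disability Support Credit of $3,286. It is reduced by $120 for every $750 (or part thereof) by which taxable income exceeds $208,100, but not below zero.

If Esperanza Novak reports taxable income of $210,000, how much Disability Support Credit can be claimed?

$2,926

Disability Support Credit: income exceeds $208,100 by $1,900, which is 3 full-or-partial $750 increments; reduction = 3 × $120 = $360, leaving $2,926.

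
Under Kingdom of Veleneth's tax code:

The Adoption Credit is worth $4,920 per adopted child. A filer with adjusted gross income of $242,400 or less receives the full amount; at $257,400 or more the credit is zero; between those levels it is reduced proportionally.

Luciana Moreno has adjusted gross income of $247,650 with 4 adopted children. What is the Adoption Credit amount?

$12,792

Adoption Credit: base = 4 × $4,920 = $19,680. $247,650 is $5,250 into a $15,000 phase-out range, leaving 9,750/15,000 of the credit: $19,680 × 9,750/15,000 = $12,792.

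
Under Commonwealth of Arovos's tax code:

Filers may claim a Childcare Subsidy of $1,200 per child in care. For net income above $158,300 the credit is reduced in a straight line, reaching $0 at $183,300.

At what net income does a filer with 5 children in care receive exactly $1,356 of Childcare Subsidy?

Full credit = 5 × $1,200 = $6,000.
$1,356 is 1,356/6,000 of the full $6,000, so 4,644/6,000 of the $25,000 range has been used: income = $158,300 + $25,000 × 4,644/6,000 = $177,650.

$177,650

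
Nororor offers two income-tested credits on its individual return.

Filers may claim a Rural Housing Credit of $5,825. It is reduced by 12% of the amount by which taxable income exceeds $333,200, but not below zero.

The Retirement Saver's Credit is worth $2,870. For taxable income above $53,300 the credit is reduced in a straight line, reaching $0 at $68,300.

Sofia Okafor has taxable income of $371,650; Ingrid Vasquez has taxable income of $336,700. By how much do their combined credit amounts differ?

$4,194

Sofia ($371,650): Rural Housing Credit: 12% of the $38,450 excess over $333,200 is $4,614; credit = $5,825 − $4,614 = $1,211. Retirement Saver's Credit: $371,650 is at or above $68,300, so the credit is $0. total $1,211 + $0 = $1,211
Ingrid ($336,700): Rural Housing Credit: 12% of the $3,500 excess over $333,200 is $420; credit = $5,825 − $420 = $5,405. Retirement Saver's Credit: $336,700 is at or above $68,300, so the credit is $0. total $5,405 + $0 = $5,405
Difference: |$1,211 − $5,405| = $4,194.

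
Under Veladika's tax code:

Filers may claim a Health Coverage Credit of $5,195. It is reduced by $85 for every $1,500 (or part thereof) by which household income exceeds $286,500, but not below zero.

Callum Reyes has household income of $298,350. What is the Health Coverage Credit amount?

Health Coverage Credit: income exceeds $286,500 by $11,850, which is 8 full-or-partial $1,500 increments; reduction = 8 × $85 = $680, leaving $4,515.

$4,515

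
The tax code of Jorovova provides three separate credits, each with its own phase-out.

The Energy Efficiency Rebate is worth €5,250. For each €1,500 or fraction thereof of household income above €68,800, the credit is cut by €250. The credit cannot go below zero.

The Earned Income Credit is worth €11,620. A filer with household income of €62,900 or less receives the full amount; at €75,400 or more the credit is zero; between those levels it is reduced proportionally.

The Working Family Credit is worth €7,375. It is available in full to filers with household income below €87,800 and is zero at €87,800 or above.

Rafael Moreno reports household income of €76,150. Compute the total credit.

Energy Efficiency Rebate: income exceeds €68,800 by €7,350, which is 5 full-or-partial €1,500 increments; reduction = 5 × €250 = €1,250, leaving €4,000.
Earned Income Credit: €76,150 is at or above €75,400, so the credit is €0.
Working Family Credit: €76,150 is below the €87,800 cutoff, so the full €7,375 applies.
Total: €4,000 + €0 + €7,375 = €11,375.

€11,375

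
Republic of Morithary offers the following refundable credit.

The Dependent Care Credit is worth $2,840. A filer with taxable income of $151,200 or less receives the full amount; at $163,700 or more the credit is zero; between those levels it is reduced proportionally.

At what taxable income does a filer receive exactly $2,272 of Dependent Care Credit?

$2,272 is 2,272/2,840 of the full $2,840, so 568/2,840 of the $12,500 range has been used: income = $151,200 + $12,500 × 568/2,840 = $153,700.

$153,700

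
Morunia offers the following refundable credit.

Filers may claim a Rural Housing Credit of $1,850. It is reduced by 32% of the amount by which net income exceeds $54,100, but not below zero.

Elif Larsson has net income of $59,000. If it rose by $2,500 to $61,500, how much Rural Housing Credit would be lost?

$282

At $59,000 — 32% of the $4,900 excess over $54,100 is $1,568; credit = $1,850 − $1,568 = $282.
At $61,500 — 32% of the $7,400 excess over $54,100 is $2,368 ≥ base, so the credit is $0.
Lost: $282 − $0 = $282.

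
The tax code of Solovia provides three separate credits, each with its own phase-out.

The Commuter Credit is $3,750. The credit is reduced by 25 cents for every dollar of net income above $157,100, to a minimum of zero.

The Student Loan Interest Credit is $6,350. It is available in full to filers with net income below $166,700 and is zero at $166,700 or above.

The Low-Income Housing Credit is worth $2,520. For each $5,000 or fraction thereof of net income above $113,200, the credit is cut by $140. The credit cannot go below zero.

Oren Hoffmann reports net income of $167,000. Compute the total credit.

$2,255

Commuter Credit: 25% of the $9,900 excess over $157,100 is $2,475; credit = $3,750 − $2,475 = $1,275.
Student Loan Interest Credit: $167,000 meets or exceeds the $166,700 cutoff, so the credit is $0.
Low-Income Housing Credit: income exceeds $113,200 by $53,800, which is 11 full-or-partial $5,000 increments; reduction = 11 × $140 = $1,540, leaving $980.
Total: $1,275 + $0 + $980 = $2,255.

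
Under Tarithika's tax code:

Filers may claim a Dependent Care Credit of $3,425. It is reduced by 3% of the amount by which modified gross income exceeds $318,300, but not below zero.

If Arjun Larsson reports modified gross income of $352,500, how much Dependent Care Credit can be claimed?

Dependent Care Credit: 3% of the $34,200 excess over $318,300 is $1,026; credit = $3,425 − $1,026 = $2,399.

$2,399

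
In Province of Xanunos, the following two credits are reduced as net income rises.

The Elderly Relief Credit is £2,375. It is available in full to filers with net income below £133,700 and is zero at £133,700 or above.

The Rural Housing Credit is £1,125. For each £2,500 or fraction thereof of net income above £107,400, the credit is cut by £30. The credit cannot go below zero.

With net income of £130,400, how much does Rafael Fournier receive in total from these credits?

£3,200

Elderly Relief Credit: £130,400 is below the £133,700 cutoff, so the full £2,375 applies.
Rural Housing Credit: income exceeds £107,400 by £23,000, which is 10 full-or-partial £2,500 increments; reduction = 10 × £30 = £300, leaving £825.
Total: £2,375 + £825 = £3,200.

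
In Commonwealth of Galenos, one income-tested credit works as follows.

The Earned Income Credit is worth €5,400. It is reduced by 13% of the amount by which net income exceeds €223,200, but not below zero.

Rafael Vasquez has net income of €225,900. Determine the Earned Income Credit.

Earned Income Credit: 13% of the €2,700 excess over €223,200 is €351; credit = €5,400 − €351 = €5,049.

€5,049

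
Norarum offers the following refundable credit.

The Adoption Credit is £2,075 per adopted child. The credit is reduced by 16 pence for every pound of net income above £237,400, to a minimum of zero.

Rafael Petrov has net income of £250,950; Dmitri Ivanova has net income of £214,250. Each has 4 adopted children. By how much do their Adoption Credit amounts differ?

£2,168

Rafael (£250,950): Adoption Credit: base = 4 × £2,075 = £8,300. 16% of the £13,550 excess over £237,400 is £2,168; credit = £8,300 − £2,168 = £6,132.
Dmitri (£214,250): Adoption Credit: base = 4 × £2,075 = £8,300. £214,250 is at or below the £237,400 threshold, so the full £8,300 applies.
Difference: |£6,132 − £8,300| = £2,168.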